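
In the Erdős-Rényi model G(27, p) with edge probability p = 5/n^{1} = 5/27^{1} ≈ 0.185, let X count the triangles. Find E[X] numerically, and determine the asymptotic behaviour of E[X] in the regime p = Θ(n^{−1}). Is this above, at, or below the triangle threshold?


Number of potential triangles: C(27, 3) = 2925.
Each occurs with probability p³ ≈ (0.185)³ ≈ 6.35066e-03.
By linearity: E[X] = C(27, 3)·p³ ≈ 2925 · 6.35066e-03 ≈ 18.576.
Here α = 1, so p = 5/n is exactly at the triangle threshold p ~ 1/n. Asymptotically E[X] → c³/6 = 5³/6 = 125/6 ≈ 20.833, a bounded constant. In this regime the triangle count is asymptotically Poisson(c³/6).

E[X] ≈ 18.576; in regime p = Θ(1/n^{1}) E[X] stays bounded (at the triangle threshold p ~ 1/n).


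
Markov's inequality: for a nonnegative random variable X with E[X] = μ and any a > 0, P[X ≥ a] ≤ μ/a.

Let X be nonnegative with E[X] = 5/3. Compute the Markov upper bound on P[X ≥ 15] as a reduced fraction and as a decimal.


μ = E[X] = 5/3, a = 15.
Markov: P[X ≥ 15] ≤ μ/a = (5/3)/15 = 1/9.
Numerically: ≈ 0.111.
(Since a = 15 > μ = 1.667, the bound 1/9 is < 1 and informative.)

P[X ≥ 15] ≤ 1/9 ≈ 0.111.


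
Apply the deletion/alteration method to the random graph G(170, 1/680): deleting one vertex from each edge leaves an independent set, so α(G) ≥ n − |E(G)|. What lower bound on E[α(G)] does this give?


E[|E(G)|] = C(170, 2)·p = 14365 · (1/680) = 169/8.
E[α(G)] ≥ n − E[|E(G)|] = 170 − 169/8 = 1191/8.
Numerically: ≈ 148.875.
(This is only a lower bound; the true E[α(G)] may be larger.)

E[α(G)] ≥ 1191/8 ≈ 148.875.


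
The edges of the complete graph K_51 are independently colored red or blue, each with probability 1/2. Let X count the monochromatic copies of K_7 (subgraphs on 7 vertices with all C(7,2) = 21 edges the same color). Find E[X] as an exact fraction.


Let X = Σ_S X_S over the C(51, 7) = 115775100 subsets S of size 7, where X_S = 1 if the K_7 on S is monochromatic.
For a fixed S, the K_7 on S has C(7, 2) = 21 edges. P[all 21 edges red] = (1/2)^21, and likewise for blue, so P[monochromatic] = 2·(1/2)^21 = 2^{1 − 21} = 1/1048576.
Summing: E[X] = C(51, 7) · 2^{1 − 21} = 115775100 · 1/1048576 = 28943775/262144.
Numerically: E[X] ≈ 110.412.

E[X] = C(51,7)·2^(1−C(7,2)) = 28943775/262144 ≈ 110.412.


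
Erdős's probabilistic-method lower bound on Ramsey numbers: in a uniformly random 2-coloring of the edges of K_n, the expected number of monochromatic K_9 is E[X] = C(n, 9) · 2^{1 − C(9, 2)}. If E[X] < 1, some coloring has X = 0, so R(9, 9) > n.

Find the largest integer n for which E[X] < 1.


We need C(n, 9) · 2^{1 − 36} < 1, i.e. C(n, 9) < 2^{36 − 1} = 34359738368.
Check values of n near the boundary:
  n = 64: C(64, 9) = 27540584512; 27540584512 < 34359738368? YES
  n = 65: C(65, 9) = 31966749880; 31966749880 < 34359738368? YES
  n = 66: C(66, 9) = 37014131440; 37014131440 < 34359738368? NO
  n = 67: C(67, 9) = 42757703560; 42757703560 < 34359738368? NO
The largest n with C(n, 9) < 34359738368 is n = 65 (where E[X] = 3995843735/4294967296 ≈ 0.930355). Hence R(9, 9) > 65, i.e. R(9, 9) ≥ 66.

Largest n = 65; hence R(9, 9) > 65.


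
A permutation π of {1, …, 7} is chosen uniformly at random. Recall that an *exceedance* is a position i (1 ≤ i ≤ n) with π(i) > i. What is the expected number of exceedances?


Write X = Σ_{i=1}^{7} X_i, where X_i = 1_{π(i) > i}.
For each fixed i, π(i) is uniform over {1, …, 7} (marginal of a uniform permutation), so P[π(i) > i] = (n − i)/n. Summing: Σ_{i=1}^{7} (n − i)/n = (0 + 1 + … + 6)/7 = 7(7 − 1)/(2·7) = (7 − 1)/2.
Hence E[X] = Σ_{i=1}^{7} (7 − i)/7 = 3 ≈ 3.000.

E[X] = 3 = 3.000.


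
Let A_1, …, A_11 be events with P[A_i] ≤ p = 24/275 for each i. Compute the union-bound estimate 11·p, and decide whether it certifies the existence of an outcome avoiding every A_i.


Union bound: P[∪_{i=1}^{11} A_i] ≤ Σ_i P[A_i] ≤ 11·p = 11·(24/275) = 24/25.
Numerically: 24/25 ≈ 0.9600.
Is 24/25 < 1? YES.
Since P[∪ A_i] ≤ 24/25 < 1, the complement has P[∩ A_i^c] ≥ 1 − 24/25 = 1/25 > 0, so some outcome avoids every A_i.

11·p = 24/25 ≈ 0.9600; existence CERTIFIED by the union bound.


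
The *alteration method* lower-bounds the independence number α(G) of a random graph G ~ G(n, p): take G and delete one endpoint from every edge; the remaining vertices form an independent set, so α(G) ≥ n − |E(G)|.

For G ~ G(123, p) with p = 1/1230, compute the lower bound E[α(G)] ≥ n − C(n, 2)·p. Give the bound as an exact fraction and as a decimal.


E[|E(G)|] = C(123, 2)·p = 7503 · (1/1230) = 61/10.
E[α(G)] ≥ n − E[|E(G)|] = 123 − 61/10 = 1169/10.
Numerically: ≈ 116.9000.
(This is only a lower bound; the true E[α(G)] may be larger.)

E[α(G)] ≥ 1169/10 ≈ 116.9000.


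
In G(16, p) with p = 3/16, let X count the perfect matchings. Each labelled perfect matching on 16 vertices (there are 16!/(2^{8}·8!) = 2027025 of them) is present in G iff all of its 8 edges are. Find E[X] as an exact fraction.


K_16 has 16!/(2^{8}·8!) = 2027025 labelled perfect matchings.
For each such perfect matching H, let X_H = 1 if all 8 edges of H are present in G. Then P[X_H = 1] = p^{8} = (3/16)^{8} = 6561/4294967296.
By linearity: E[X] = Σ_H E[X_H] = 2027025 · p^{8} = 2027025 · 6561/4294967296 = 13299311025/4294967296.
Numerically: E[X] ≈ 3.096.

E[X] = 2027025 · (3/16)^{8} = 13299311025/4294967296 ≈ 3.096.


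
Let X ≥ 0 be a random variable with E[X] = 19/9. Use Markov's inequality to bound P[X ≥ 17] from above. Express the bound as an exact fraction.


μ = E[X] = 19/9, a = 17.
Markov: P[X ≥ 17] ≤ μ/a = (19/9)/17 = 19/153.
Numerically: ≈ 0.12418.
(Since a = 17 > μ = 2.11111, the bound 19/153 is < 1 and informative.)

P[X ≥ 17] ≤ 19/153 ≈ 0.12418.


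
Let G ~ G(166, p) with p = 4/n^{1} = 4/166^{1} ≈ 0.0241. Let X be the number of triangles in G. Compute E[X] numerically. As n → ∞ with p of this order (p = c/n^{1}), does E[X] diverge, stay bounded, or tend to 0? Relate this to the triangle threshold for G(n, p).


Number of potential triangles: C(166, 3) = 748660.
Each occurs with probability p³ ≈ (0.0241)³ ≈ 1.39912e-05.
By linearity: E[X] = C(166, 3)·p³ ≈ 748660 · 1.39912e-05 ≈ 10.475.
Here α = 1, so p = 4/n is exactly at the triangle threshold p ~ 1/n. Asymptotically E[X] → c³/6 = 4³/6 = 32/3 ≈ 10.667, a bounded constant. In this regime the triangle count is asymptotically Poisson(c³/6).

E[X] ≈ 10.475; in regime p = Θ(1/n^{1}) E[X] stays bounded (at the triangle threshold p ~ 1/n).


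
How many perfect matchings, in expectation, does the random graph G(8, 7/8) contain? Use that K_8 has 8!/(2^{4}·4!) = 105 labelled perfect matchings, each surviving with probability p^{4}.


K_8 has 8!/(2^{4}·4!) = 105 labelled perfect matchings.
For each such perfect matching H, let X_H = 1 if all 4 edges of H are present in G. Then P[X_H = 1] = p^{4} = (7/8)^{4} = 2401/4096.
By linearity of expectation: E[X] = Σ_H E[X_H] = 105 · p^{4} = 105 · 2401/4096 = 252105/4096.
Numerically: E[X] ≈ 61.55.

E[X] = 105 · (7/8)^{4} = 252105/4096 ≈ 61.55.


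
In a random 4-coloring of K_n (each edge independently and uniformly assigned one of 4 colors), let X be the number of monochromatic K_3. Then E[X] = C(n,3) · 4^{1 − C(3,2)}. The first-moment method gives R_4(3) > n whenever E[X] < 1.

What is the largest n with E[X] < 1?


We need C(n, 3) · 4^{1 − 3} < 1, i.e. C(n, 3) < 4^{3 − 1} = 16.
Check values of n near the boundary:
  n = 3: C(3, 3) = 1; 1 < 16? YES
  n = 4: C(4, 3) = 4; 4 < 16? YES
  n = 5: C(5, 3) = 10; 10 < 16? YES
  n = 6: C(6, 3) = 20; 20 < 16? NO
The largest n with C(n, 3) < 16 is n = 5 (where E[X] = 5/8 ≈ 0.6250). Hence R_4(3) > 5, i.e. R_4(3) ≥ 6.

Largest n = 5; hence R_4(3) > 5.


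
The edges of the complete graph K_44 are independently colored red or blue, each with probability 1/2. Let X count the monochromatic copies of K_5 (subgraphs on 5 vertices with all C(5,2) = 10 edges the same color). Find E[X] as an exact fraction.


Let X = Σ_S X_S over the C(44, 5) = 1086008 subsets S of size 5, where X_S = 1 if the K_5 on S is monochromatic.
For a fixed S, the K_5 on S has C(5, 2) = 10 edges. P[all 10 edges red] = (1/2)^10, and likewise for blue, so P[monochromatic] = 2·(1/2)^10 = 2^{1 − 10} = 1/512.
By linearity: E[X] = C(44, 5) · 2^{1 − 10} = 1086008 · 1/512 = 135751/64.
Numerically: E[X] ≈ 2121.109.

E[X] = C(44,5)·2^(1−C(5,2)) = 135751/64 ≈ 2121.109.


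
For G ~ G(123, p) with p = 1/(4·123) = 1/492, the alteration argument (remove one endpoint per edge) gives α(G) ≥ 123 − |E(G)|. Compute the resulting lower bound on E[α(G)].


E[|E(G)|] = C(123, 2)·p = 7503 · (1/492) = 61/4.
E[α(G)] ≥ n − E[|E(G)|] = 123 − 61/4 = 431/4.
Numerically: ≈ 107.75000.
(This is only a lower bound; the true E[α(G)] may be larger.)

E[α(G)] ≥ 431/4 ≈ 107.75000.


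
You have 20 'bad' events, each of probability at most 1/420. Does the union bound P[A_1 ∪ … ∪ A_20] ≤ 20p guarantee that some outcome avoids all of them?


Union bound: P[∪_{i=1}^{20} A_i] ≤ Σ_i P[A_i] ≤ 20·p = 20·(1/420) = 1/21.
Numerically: 1/21 ≈ 0.0476.
Is 1/21 < 1? YES.
Since P[∪ A_i] ≤ 1/21 < 1, the complement has P[∩ A_i^c] ≥ 1 − 1/21 = 20/21 > 0, so some outcome avoids every A_i.

20·p = 1/21 ≈ 0.0476; existence CERTIFIED by the union bound.


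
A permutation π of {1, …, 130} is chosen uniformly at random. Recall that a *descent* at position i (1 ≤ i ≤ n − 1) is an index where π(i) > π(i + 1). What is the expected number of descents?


Write X = Σ X_I over i = 1, …, 129, with X_I the indicator of one descent.
There are 129 indicators.
For each fixed i, the pair (π(i), π(i+1)) is a uniformly random ordered pair of distinct values from {1, …, 130}; by symmetry P[π(i) > π(i+1)] = 1/2.
By linearity: E[X] = 129 · (1/2) = (130 − 1) · (1/2) = 129/2 ≈ 64.50000.

E[X] = 129/2 = 64.50000.


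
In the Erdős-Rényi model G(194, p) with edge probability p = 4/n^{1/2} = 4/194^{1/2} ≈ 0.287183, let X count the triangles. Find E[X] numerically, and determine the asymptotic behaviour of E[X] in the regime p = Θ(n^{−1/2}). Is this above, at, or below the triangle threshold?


Number of potential triangles: C(194, 3) = 1198144.
Each occurs with probability p³ ≈ (0.287183)³ ≈ 2.36852176e-02.
By linearity: E[X] = C(194, 3)·p³ ≈ 1198144 · 2.36852176e-02 ≈ 28378.301361.
Since α = 1/2 < 1, p = c/n^{1/2} ≫ 1/n is above the triangle threshold p ~ 1/n. Asymptotically E[X] ~ (c³/6)·n^{3(1−α)} = (4³/6)·n^{1.5} → ∞; triangles are abundant w.h.p.

E[X] ≈ 28378.301361; in regime p = Θ(1/n^{1/2}) E[X] diverges (above the triangle threshold p ~ 1/n).


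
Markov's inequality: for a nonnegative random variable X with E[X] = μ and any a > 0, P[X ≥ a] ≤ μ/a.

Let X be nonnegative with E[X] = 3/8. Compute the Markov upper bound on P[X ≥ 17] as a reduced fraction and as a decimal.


μ = E[X] = 3/8, a = 17.
Markov: P[X ≥ 17] ≤ μ/a = (3/8)/17 = 3/136.
Numerically: ≈ 0.022059.
(Since a = 17 > μ = 0.375000, the bound 3/136 is < 1 and informative.)

P[X ≥ 17] ≤ 3/136 ≈ 0.022059.


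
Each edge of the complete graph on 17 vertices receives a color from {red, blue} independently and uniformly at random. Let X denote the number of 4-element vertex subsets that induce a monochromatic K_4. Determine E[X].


Let X = Σ_S X_S over the C(17, 4) = 2380 subsets S of size 4, where X_S = 1 if the K_4 on S is monochromatic.
For a fixed S, the K_4 on S has C(4, 2) = 6 edges. P[all 6 edges red] = (1/2)^6, and likewise for blue, so P[monochromatic] = 2·(1/2)^6 = 2^{1 − 6} = 1/32.
By linearity of expectation: E[X] = C(17, 4) · 2^{1 − 6} = 2380 · 1/32 = 595/8.
Numerically: E[X] ≈ 74.375.

E[X] = C(17,4)·2^(1−C(4,2)) = 595/8 ≈ 74.375.


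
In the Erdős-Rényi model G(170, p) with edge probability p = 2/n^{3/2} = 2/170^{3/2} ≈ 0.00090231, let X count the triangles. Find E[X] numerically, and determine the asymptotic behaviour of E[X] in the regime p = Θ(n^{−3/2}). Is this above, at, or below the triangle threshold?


Number of potential triangles: C(170, 3) = 804440.
Each occurs with probability p³ ≈ (0.00090231)³ ≈ 7.3463200e-10.
By linearity: E[X] = C(170, 3)·p³ ≈ 804440 · 7.3463200e-10 ≈ 0.00059.
Since α = 3/2 > 1, p = c/n^{3/2} = o(1/n) is below the triangle threshold p ~ 1/n. Asymptotically E[X] ~ (c³/6)·n^{3(1−α)} = (2³/6)·n^{-1.5} → 0, so by Markov's inequality G has no triangles w.h.p.

E[X] ≈ 0.00059; in regime p = Θ(1/n^{3/2}) E[X] tends to 0 (below the triangle threshold p ~ 1/n).


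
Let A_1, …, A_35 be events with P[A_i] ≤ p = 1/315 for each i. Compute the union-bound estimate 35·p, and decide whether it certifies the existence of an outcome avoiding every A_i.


Union bound: P[∪_{i=1}^{35} A_i] ≤ Σ_i P[A_i] ≤ 35·p = 35·(1/315) = 1/9.
Numerically: 1/9 ≈ 0.111111.
Is 1/9 < 1? YES.
Since P[∪ A_i] ≤ 1/9 < 1, the complement has P[∩ A_i^c] ≥ 1 − 1/9 = 8/9 > 0, so some outcome avoids every A_i.

35·p = 1/9 ≈ 0.111111; existence CERTIFIED by the union bound.


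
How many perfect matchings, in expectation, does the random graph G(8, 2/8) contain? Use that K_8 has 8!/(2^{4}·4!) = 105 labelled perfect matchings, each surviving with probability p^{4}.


K_8 has 8!/(2^{4}·4!) = 105 labelled perfect matchings.
For each such perfect matching H, let X_H = 1 if all 4 edges of H are present in G. Then P[X_H = 1] = p^{4} = (1/4)^{4} = 1/256.
Summing the indicators: E[X] = Σ_H E[X_H] = 105 · p^{4} = 105 · 1/256 = 105/256.
Numerically: E[X] ≈ 0.4102.

E[X] = 105 · (1/4)^{4} = 105/256 ≈ 0.4102.


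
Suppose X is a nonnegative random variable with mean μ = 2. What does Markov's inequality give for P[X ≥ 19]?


μ = E[X] = 2, a = 19.
Markov: P[X ≥ 19] ≤ μ/a = (2)/19 = 2/19.
Numerically: ≈ 0.105263.
(Since a = 19 > μ = 2.000000, the bound 2/19 is < 1 and informative.)

P[X ≥ 19] ≤ 2/19 ≈ 0.105263.


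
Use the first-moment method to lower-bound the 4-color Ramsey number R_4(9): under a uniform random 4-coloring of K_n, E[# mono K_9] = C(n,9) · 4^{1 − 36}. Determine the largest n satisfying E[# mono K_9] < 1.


We need C(n, 9) · 4^{1 − 36} < 1, i.e. C(n, 9) < 4^{36 − 1} = 1180591620717411303424.
Check values of n near the boundary:
  n = 909: C(909, 9) = 1122169012923711463931; 1122169012923711463931 < 1180591620717411303424? YES
  n = 910: C(910, 9) = 1133378248346922788210; 1133378248346922788210 < 1180591620717411303424? YES
  n = 911: C(911, 9) = 1144686900492291197405; 1144686900492291197405 < 1180591620717411303424? YES
  n = 912: C(912, 9) = 1156095740032081475120; 1156095740032081475120 < 1180591620717411303424? YES
  n = 913: C(913, 9) = 1167605542753639808390; 1167605542753639808390 < 1180591620717411303424? YES
  n = 914: C(914, 9) = 1179217089587653905932; 1179217089587653905932 < 1180591620717411303424? YES
  n = 915: C(915, 9) = 1190931166636537885130; 1190931166636537885130 < 1180591620717411303424? NO
  n = 916: C(916, 9) = 1202748565202942340440; 1202748565202942340440 < 1180591620717411303424? NO
The largest n with C(n, 9) < 1180591620717411303424 is n = 914 (where E[X] = 294804272396913476483/295147905179352825856 ≈ 0.999). Hence R_4(9) > 914, i.e. R_4(9) ≥ 915.

Largest n = 914; hence R_4(9) > 914.


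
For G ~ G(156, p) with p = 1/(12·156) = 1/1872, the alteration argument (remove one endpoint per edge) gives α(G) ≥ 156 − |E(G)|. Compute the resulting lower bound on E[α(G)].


E[|E(G)|] = C(156, 2)·p = 12090 · (1/1872) = 155/24.
E[α(G)] ≥ n − E[|E(G)|] = 156 − 155/24 = 3589/24.
Numerically: ≈ 149.542.
(This is only a lower bound; the true E[α(G)] may be larger.)

E[α(G)] ≥ 3589/24 ≈ 149.542.


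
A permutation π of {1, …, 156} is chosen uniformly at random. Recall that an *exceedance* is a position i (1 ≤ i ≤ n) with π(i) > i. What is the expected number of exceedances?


Write X = Σ_{i=1}^{156} X_i, where X_i = 1_{π(i) > i}.
For each fixed i, π(i) is uniform over {1, …, 156} (marginal of a uniform permutation), so P[π(i) > i] = (n − i)/n. Summing: Σ_{i=1}^{156} (n − i)/n = (0 + 1 + … + 155)/156 = 156(156 − 1)/(2·156) = (156 − 1)/2.
Hence E[X] = Σ_{i=1}^{156} (156 − i)/156 = 155/2 ≈ 77.500000.

E[X] = 155/2 = 77.500000.


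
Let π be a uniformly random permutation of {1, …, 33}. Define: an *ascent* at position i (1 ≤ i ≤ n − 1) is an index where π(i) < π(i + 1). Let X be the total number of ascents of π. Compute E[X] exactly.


Write X = Σ X_I over i = 1, …, 32, with X_I the indicator of one ascent.
There are 32 indicators.
For each fixed i, the pair (π(i), π(i+1)) is a uniformly random ordered pair of distinct values from {1, …, 33}; by symmetry P[π(i) < π(i+1)] = 1/2.
By linearity: E[X] = 32 · (1/2) = (33 − 1) · (1/2) = 16 ≈ 16.00000.

E[X] = 16 = 16.00000.


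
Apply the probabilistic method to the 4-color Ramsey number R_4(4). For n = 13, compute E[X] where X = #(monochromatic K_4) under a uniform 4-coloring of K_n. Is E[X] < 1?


E[X] = C(13, 4) · 4^{1 − 6} = 715 · 4^{−5} = 715/1024.
As a reduced fraction: E[X] = 715/1024 ≈ 0.698242.
Is E[X] < 1? YES.
Since E[X] < 1, there exists a 4-coloring of K_{13} with no monochromatic K_4; hence R_4(4) > 13.

E[X] = 715/1024 ≈ 0.698242; E[X] < 1, so R_4(4) > 13.


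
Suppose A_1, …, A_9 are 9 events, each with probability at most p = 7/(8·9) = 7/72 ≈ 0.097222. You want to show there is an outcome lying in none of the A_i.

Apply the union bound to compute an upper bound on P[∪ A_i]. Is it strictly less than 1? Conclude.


Union bound: P[∪_{i=1}^{9} A_i] ≤ Σ_i P[A_i] ≤ 9·p = 9·(7/72) = 7/8.
Numerically: 7/8 ≈ 0.875000.
Is 7/8 < 1? YES.
Since P[∪ A_i] ≤ 7/8 < 1, the complement has P[∩ A_i^c] ≥ 1 − 7/8 = 1/8 > 0, so some outcome avoids every A_i.

9·p = 7/8 ≈ 0.875000; existence CERTIFIED by the union bound.


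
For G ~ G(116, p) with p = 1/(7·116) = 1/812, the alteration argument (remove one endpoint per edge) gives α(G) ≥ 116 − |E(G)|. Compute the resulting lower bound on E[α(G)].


E[|E(G)|] = C(116, 2)·p = 6670 · (1/812) = 115/14.
E[α(G)] ≥ n − E[|E(G)|] = 116 − 115/14 = 1509/14.
Numerically: ≈ 107.7857.
(This is only a lower bound; the true E[α(G)] may be larger.)

E[α(G)] ≥ 1509/14 ≈ 107.7857.


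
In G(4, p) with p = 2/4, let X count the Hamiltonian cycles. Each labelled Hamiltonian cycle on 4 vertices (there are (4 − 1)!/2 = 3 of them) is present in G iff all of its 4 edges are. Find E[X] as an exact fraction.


K_4 has (4 − 1)!/2 = 3 labelled Hamiltonian cycles.
For each such Hamiltonian cycle H, let X_H = 1 if all 4 edges of H are present in G. Then P[X_H = 1] = p^{4} = (1/2)^{4} = 1/16.
By linearity of expectation: E[X] = Σ_H E[X_H] = 3 · p^{4} = 3 · 1/16 = 3/16.
Numerically: E[X] ≈ 0.1875.

E[X] = 3 · (1/2)^{4} = 3/16 ≈ 0.1875.


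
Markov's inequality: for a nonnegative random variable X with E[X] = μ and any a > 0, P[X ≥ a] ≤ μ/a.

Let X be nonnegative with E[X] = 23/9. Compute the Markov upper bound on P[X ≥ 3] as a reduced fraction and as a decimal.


μ = E[X] = 23/9, a = 3.
Markov: P[X ≥ 3] ≤ μ/a = (23/9)/3 = 23/27.
Numerically: ≈ 0.852.
(Since a = 3 > μ = 2.556, the bound 23/27 is < 1 and informative.)

P[X ≥ 3] ≤ 23/27 ≈ 0.852.


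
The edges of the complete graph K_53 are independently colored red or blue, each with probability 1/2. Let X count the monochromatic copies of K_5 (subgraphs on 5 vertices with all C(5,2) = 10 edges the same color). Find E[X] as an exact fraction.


Let X = Σ_S X_S over the C(53, 5) = 2869685 subsets S of size 5, where X_S = 1 if the K_5 on S is monochromatic.
For a fixed S, the K_5 on S has C(5, 2) = 10 edges. P[all 10 edges red] = (1/2)^10, and likewise for blue, so P[monochromatic] = 2·(1/2)^10 = 2^{1 − 10} = 1/512.
By linearity: E[X] = C(53, 5) · 2^{1 − 10} = 2869685 · 1/512 = 2869685/512.
Numerically: E[X] ≈ 5604.85352.

E[X] = C(53,5)·2^(1−C(5,2)) = 2869685/512 ≈ 5604.85352.


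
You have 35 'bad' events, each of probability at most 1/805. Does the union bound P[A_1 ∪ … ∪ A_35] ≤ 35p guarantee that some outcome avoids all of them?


Union bound: P[∪_{i=1}^{35} A_i] ≤ Σ_i P[A_i] ≤ 35·p = 35·(1/805) = 1/23.
Numerically: 1/23 ≈ 0.0434783.
Is 1/23 < 1? YES.
Since P[∪ A_i] ≤ 1/23 < 1, the complement has P[∩ A_i^c] ≥ 1 − 1/23 = 22/23 > 0, so some outcome avoids every A_i.

35·p = 1/23 ≈ 0.0434783; existence CERTIFIED by the union bound.


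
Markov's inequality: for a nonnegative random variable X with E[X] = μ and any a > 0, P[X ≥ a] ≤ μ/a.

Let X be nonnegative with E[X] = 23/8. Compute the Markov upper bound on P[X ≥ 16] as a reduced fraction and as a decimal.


μ = E[X] = 23/8, a = 16.
Markov: P[X ≥ 16] ≤ μ/a = (23/8)/16 = 23/128.
Numerically: ≈ 0.1797.
(Since a = 16 > μ = 2.8750, the bound 23/128 is < 1 and informative.)

P[X ≥ 16] ≤ 23/128 ≈ 0.1797.


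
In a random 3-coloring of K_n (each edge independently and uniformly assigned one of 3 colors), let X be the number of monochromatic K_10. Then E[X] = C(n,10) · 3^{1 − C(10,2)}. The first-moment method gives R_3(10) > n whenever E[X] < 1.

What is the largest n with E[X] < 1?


We need C(n, 10) · 3^{1 − 45} < 1, i.e. C(n, 10) < 3^{45 − 1} = 984770902183611232881.
Check values of n near the boundary:
  n = 569: C(569, 10) = 905357721286137524328; 905357721286137524328 < 984770902183611232881? YES
  n = 570: C(570, 10) = 921524823451961408691; 921524823451961408691 < 984770902183611232881? YES
  n = 571: C(571, 10) = 937951290893172842001; 937951290893172842001 < 984770902183611232881? YES
  n = 572: C(572, 10) = 954640815642161682606; 954640815642161682606 < 984770902183611232881? YES
  n = 573: C(573, 10) = 971597135635805762226; 971597135635805762226 < 984770902183611232881? YES
  n = 574: C(574, 10) = 988824035203816502691; 988824035203816502691 < 984770902183611232881? NO
  n = 575: C(575, 10) = 1006325345561406175305; 1006325345561406175305 < 984770902183611232881? NO
The largest n with C(n, 10) < 984770902183611232881 is n = 573 (where E[X] = 35985079097622435638/36472996377170786403 ≈ 0.98662). Hence R_3(10) > 573, i.e. R_3(10) ≥ 574.

Largest n = 573; hence R_3(10) > 573.


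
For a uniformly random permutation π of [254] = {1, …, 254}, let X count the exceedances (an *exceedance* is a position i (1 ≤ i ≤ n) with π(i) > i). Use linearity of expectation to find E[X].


Write X = Σ_{i=1}^{254} X_i, where X_i = 1_{π(i) > i}.
For each fixed i, π(i) is uniform over {1, …, 254} (marginal of a uniform permutation), so P[π(i) > i] = (n − i)/n. Summing: Σ_{i=1}^{254} (n − i)/n = (0 + 1 + … + 253)/254 = 254(254 − 1)/(2·254) = (254 − 1)/2.
Hence E[X] = Σ_{i=1}^{254} (254 − i)/254 = 253/2 ≈ 126.500.

E[X] = 253/2 = 126.500.


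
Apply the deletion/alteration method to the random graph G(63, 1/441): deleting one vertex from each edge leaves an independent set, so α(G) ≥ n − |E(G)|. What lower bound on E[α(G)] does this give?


E[|E(G)|] = C(63, 2)·p = 1953 · (1/441) = 31/7.
E[α(G)] ≥ n − E[|E(G)|] = 63 − 31/7 = 410/7.
Numerically: ≈ 58.57143.
(This is only a lower bound; the true E[α(G)] may be larger.)

E[α(G)] ≥ 410/7 ≈ 58.57143.


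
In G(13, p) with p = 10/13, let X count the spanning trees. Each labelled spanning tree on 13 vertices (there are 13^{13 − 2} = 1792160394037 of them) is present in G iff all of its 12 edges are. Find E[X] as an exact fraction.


K_13 has 13^{13 − 2} = 1792160394037 labelled spanning trees.
For each such spanning tree H, let X_H = 1 if all 12 edges of H are present in G. Then P[X_H = 1] = p^{12} = (10/13)^{12} = 1000000000000/23298085122481.
Summing the indicators: E[X] = Σ_H E[X_H] = 1792160394037 · p^{12} = 1792160394037 · 1000000000000/23298085122481 = 1000000000000/13.
Numerically: E[X] ≈ 7.69231e+10.

E[X] = 1792160394037 · (10/13)^{12} = 1000000000000/13 ≈ 7.69231e+10.


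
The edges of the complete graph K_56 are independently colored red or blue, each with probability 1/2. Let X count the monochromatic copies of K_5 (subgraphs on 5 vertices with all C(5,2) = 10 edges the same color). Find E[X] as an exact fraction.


Let X = Σ_S X_S over the C(56, 5) = 3819816 subsets S of size 5, where X_S = 1 if the K_5 on S is monochromatic.
For a fixed S, the K_5 on S has C(5, 2) = 10 edges. P[all 10 edges red] = (1/2)^10, and likewise for blue, so P[monochromatic] = 2·(1/2)^10 = 2^{1 − 10} = 1/512.
Summing: E[X] = C(56, 5) · 2^{1 − 10} = 3819816 · 1/512 = 477477/64.
Numerically: E[X] ≈ 7460.578125.

E[X] = C(56,5)·2^(1−C(5,2)) = 477477/64 ≈ 7460.578125.


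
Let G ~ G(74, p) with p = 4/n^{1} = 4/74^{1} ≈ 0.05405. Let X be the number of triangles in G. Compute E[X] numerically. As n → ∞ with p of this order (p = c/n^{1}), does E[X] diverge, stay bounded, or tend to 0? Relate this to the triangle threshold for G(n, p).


Number of potential triangles: C(74, 3) = 64824.
Each occurs with probability p³ ≈ (0.05405)³ ≈ 1.579373e-04.
By linearity: E[X] = C(74, 3)·p³ ≈ 64824 · 1.579373e-04 ≈ 10.2381.
Here α = 1, so p = 4/n is exactly at the triangle threshold p ~ 1/n. Asymptotically E[X] → c³/6 = 4³/6 = 32/3 ≈ 10.6667, a bounded constant. In this regime the triangle count is asymptotically Poisson(c³/6).

E[X] ≈ 10.2381; in regime p = Θ(1/n^{1}) E[X] stays bounded (at the triangle threshold p ~ 1/n).


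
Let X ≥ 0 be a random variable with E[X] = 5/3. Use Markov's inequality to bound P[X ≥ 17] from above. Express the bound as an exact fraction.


μ = E[X] = 5/3, a = 17.
Markov: P[X ≥ 17] ≤ μ/a = (5/3)/17 = 5/51.
Numerically: ≈ 0.098039.
(Since a = 17 > μ = 1.666667, the bound 5/51 is < 1 and informative.)

P[X ≥ 17] ≤ 5/51 ≈ 0.098039.


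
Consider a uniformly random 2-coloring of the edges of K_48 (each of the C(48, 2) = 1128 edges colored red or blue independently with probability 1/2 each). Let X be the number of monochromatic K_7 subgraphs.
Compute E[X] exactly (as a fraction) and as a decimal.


Let X = Σ_S X_S over the C(48, 7) = 73629072 subsets S of size 7, where X_S = 1 if the K_7 on S is monochromatic.
For a fixed S, the K_7 on S has C(7, 2) = 21 edges. P[all 21 edges red] = (1/2)^21, and likewise for blue, so P[monochromatic] = 2·(1/2)^21 = 2^{1 − 21} = 1/1048576.
By linearity: E[X] = C(48, 7) · 2^{1 − 21} = 73629072 · 1/1048576 = 4601817/65536.
Numerically: E[X] ≈ 70.21815.

E[X] = C(48,7)·2^(1−C(7,2)) = 4601817/65536 ≈ 70.21815.


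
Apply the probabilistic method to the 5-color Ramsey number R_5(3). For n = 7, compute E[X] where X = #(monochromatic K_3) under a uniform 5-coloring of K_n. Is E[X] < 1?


E[X] = C(7, 3) · 5^{1 − 3} = 35 · 5^{−2} = 35/25.
As a reduced fraction: E[X] = 7/5 ≈ 1.4000.
Is E[X] < 1? NO.
Since E[X] ≥ 1, the first-moment bound is inconclusive at n = 7; it does NOT by itself certify R_5(3) > 7.

E[X] = 7/5 ≈ 1.4000; E[X] ≥ 1; first-moment method inconclusive here.


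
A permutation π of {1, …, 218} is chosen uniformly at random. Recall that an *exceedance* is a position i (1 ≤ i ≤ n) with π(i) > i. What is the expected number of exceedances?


Write X = Σ_{i=1}^{218} X_i, where X_i = 1_{π(i) > i}.
For each fixed i, π(i) is uniform over {1, …, 218} (marginal of a uniform permutation), so P[π(i) > i] = (n − i)/n. Summing: Σ_{i=1}^{218} (n − i)/n = (0 + 1 + … + 217)/218 = 218(218 − 1)/(2·218) = (218 − 1)/2.
Hence E[X] = Σ_{i=1}^{218} (218 − i)/218 = 217/2 ≈ 108.500000.

E[X] = 217/2 = 108.500000.


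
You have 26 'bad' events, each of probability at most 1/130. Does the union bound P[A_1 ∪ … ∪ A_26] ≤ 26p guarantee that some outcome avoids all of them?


Union bound: P[∪_{i=1}^{26} A_i] ≤ Σ_i P[A_i] ≤ 26·p = 26·(1/130) = 1/5.
Numerically: 1/5 ≈ 0.200.
Is 1/5 < 1? YES.
Since P[∪ A_i] ≤ 1/5 < 1, the complement has P[∩ A_i^c] ≥ 1 − 1/5 = 4/5 > 0, so some outcome avoids every A_i.

26·p = 1/5 ≈ 0.200; existence CERTIFIED by the union bound.


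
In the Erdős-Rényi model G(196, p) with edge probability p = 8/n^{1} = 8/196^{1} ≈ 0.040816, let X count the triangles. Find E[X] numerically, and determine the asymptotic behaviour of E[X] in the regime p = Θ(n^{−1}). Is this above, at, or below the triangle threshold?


Number of potential triangles: C(196, 3) = 1235780.
Each occurs with probability p³ ≈ (0.040816)³ ≈ 6.7998878e-05.
By linearity: E[X] = C(196, 3)·p³ ≈ 1235780 · 6.7998878e-05 ≈ 84.03165.
Here α = 1, so p = 8/n is exactly at the triangle threshold p ~ 1/n. Asymptotically E[X] → c³/6 = 8³/6 = 256/3 ≈ 85.33333, a bounded constant. In this regime the triangle count is asymptotically Poisson(c³/6).

E[X] ≈ 84.03165; in regime p = Θ(1/n^{1}) E[X] stays bounded (at the triangle threshold p ~ 1/n).


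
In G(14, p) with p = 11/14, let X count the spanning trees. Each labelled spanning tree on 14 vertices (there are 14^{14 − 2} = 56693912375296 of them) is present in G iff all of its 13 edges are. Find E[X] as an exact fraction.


K_14 has 14^{14 − 2} = 56693912375296 labelled spanning trees.
For each such spanning tree H, let X_H = 1 if all 13 edges of H are present in G. Then P[X_H = 1] = p^{13} = (11/14)^{13} = 34522712143931/793714773254144.
By linearity: E[X] = Σ_H E[X_H] = 56693912375296 · p^{13} = 56693912375296 · 34522712143931/793714773254144 = 34522712143931/14.
Numerically: E[X] ≈ 2.466e+12.

E[X] = 56693912375296 · (11/14)^{13} = 34522712143931/14 ≈ 2.466e+12.


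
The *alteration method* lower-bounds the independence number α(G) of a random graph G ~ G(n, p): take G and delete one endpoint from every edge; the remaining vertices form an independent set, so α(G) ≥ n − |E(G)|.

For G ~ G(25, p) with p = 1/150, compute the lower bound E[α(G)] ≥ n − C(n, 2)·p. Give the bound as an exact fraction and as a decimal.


E[|E(G)|] = C(25, 2)·p = 300 · (1/150) = 2.
E[α(G)] ≥ n − E[|E(G)|] = 25 − 2 = 23.
Numerically: ≈ 23.000000.
(This is only a lower bound; the true E[α(G)] may be larger.)

E[α(G)] ≥ 23 ≈ 23.000000.


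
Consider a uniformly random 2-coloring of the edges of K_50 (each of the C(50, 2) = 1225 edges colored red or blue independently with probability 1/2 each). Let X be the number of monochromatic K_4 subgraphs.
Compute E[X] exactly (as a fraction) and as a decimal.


Let X = Σ_S X_S over the C(50, 4) = 230300 subsets S of size 4, where X_S = 1 if the K_4 on S is monochromatic.
For a fixed S, the K_4 on S has C(4, 2) = 6 edges. P[all 6 edges red] = (1/2)^6, and likewise for blue, so P[monochromatic] = 2·(1/2)^6 = 2^{1 − 6} = 1/32.
Summing: E[X] = C(50, 4) · 2^{1 − 6} = 230300 · 1/32 = 57575/8.
Numerically: E[X] ≈ 7196.875.

E[X] = C(50,4)·2^(1−C(4,2)) = 57575/8 ≈ 7196.875.


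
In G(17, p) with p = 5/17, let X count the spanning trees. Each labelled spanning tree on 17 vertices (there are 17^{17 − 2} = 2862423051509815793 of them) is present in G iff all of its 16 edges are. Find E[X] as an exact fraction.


K_17 has 17^{17 − 2} = 2862423051509815793 labelled spanning trees.
For each such spanning tree H, let X_H = 1 if all 16 edges of H are present in G. Then P[X_H = 1] = p^{16} = (5/17)^{16} = 152587890625/48661191875666868481.
By linearity: E[X] = Σ_H E[X_H] = 2862423051509815793 · p^{16} = 2862423051509815793 · 152587890625/48661191875666868481 = 152587890625/17.
Numerically: E[X] ≈ 8.976e+09.

E[X] = 2862423051509815793 · (5/17)^{16} = 152587890625/17 ≈ 8.976e+09.


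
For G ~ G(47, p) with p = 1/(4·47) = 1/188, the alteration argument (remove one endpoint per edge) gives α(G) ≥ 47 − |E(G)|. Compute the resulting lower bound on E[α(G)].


E[|E(G)|] = C(47, 2)·p = 1081 · (1/188) = 23/4.
E[α(G)] ≥ n − E[|E(G)|] = 47 − 23/4 = 165/4.
Numerically: ≈ 41.250.
(This is only a lower bound; the true E[α(G)] may be larger.)

E[α(G)] ≥ 165/4 ≈ 41.250.


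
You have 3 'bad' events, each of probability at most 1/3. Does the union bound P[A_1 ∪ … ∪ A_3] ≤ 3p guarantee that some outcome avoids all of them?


Union bound: P[∪_{i=1}^{3} A_i] ≤ Σ_i P[A_i] ≤ 3·p = 3·(1/3) = 1.
Numerically: 1 ≈ 1.0000.
Is 1 < 1? NO.
Since the bound 1 is ≥ 1, the union bound is uninformative here; it does NOT by itself certify existence.

3·p = 1 ≈ 1.0000; existence NOT certified by the union bound.


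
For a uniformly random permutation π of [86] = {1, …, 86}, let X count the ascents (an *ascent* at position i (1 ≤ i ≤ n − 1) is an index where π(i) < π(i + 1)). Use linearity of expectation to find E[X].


Write X = Σ X_I over i = 1, …, 85, with X_I the indicator of one ascent.
There are 85 indicators.
For each fixed i, the pair (π(i), π(i+1)) is a uniformly random ordered pair of distinct values from {1, …, 86}; by symmetry P[π(i) < π(i+1)] = 1/2.
By linearity: E[X] = 85 · (1/2) = (86 − 1) · (1/2) = 85/2 ≈ 42.500000.

E[X] = 85/2 = 42.500000.


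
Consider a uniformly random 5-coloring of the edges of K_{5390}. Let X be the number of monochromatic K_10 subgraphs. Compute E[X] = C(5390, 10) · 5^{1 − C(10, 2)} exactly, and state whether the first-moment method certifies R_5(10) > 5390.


E[X] = C(5390, 10) · 5^{1 − 45} = 5655833965919099070255434039753 · 5^{−44} = 5655833965919099070255434039753/5684341886080801486968994140625.
As a reduced fraction: E[X] = 5655833965919099070255434039753/5684341886080801486968994140625 ≈ 0.9950.
Is E[X] < 1? YES.
Since E[X] < 1, there exists a 5-coloring of K_{5390} with no monochromatic K_10; hence R_5(10) > 5390.

E[X] = 5655833965919099070255434039753/5684341886080801486968994140625 ≈ 0.9950; E[X] < 1, so R_5(10) > 5390.


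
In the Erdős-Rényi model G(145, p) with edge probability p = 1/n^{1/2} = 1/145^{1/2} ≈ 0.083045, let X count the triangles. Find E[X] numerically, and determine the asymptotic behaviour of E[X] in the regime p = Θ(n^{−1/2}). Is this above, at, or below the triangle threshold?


Number of potential triangles: C(145, 3) = 497640.
Each occurs with probability p³ ≈ (0.083045)³ ≈ 5.7272745e-04.
By linearity: E[X] = C(145, 3)·p³ ≈ 497640 · 5.7272745e-04 ≈ 285.01209.
Since α = 1/2 < 1, p = c/n^{1/2} ≫ 1/n is above the triangle threshold p ~ 1/n. Asymptotically E[X] ~ (c³/6)·n^{3(1−α)} = (1³/6)·n^{1.5} → ∞; triangles are abundant w.h.p.

E[X] ≈ 285.01209; in regime p = Θ(1/n^{1/2}) E[X] diverges (above the triangle threshold p ~ 1/n).


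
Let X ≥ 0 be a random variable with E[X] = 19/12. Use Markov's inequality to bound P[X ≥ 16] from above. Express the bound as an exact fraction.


μ = E[X] = 19/12, a = 16.
Markov: P[X ≥ 16] ≤ μ/a = (19/12)/16 = 19/192.
Numerically: ≈ 0.09896.
(Since a = 16 > μ = 1.58333, the bound 19/192 is < 1 and informative.)

P[X ≥ 16] ≤ 19/192 ≈ 0.09896.


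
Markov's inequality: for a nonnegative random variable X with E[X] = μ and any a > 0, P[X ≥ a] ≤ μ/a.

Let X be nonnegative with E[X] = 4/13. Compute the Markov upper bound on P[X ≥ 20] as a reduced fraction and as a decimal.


μ = E[X] = 4/13, a = 20.
Markov: P[X ≥ 20] ≤ μ/a = (4/13)/20 = 1/65.
Numerically: ≈ 0.0154.
(Since a = 20 > μ = 0.3077, the bound 1/65 is < 1 and informative.)

P[X ≥ 20] ≤ 1/65 ≈ 0.0154.


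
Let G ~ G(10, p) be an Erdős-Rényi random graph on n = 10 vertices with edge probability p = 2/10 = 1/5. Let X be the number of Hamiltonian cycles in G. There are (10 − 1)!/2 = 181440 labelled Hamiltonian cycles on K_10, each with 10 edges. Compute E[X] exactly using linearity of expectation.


K_10 has (10 − 1)!/2 = 181440 labelled Hamiltonian cycles.
For each such Hamiltonian cycle H, let X_H = 1 if all 10 edges of H are present in G. Then P[X_H = 1] = p^{10} = (1/5)^{10} = 1/9765625.
By linearity: E[X] = Σ_H E[X_H] = 181440 · p^{10} = 181440 · 1/9765625 = 36288/1953125.
Numerically: E[X] ≈ 0.0186.

E[X] = 181440 · (1/5)^{10} = 36288/1953125 ≈ 0.0186.


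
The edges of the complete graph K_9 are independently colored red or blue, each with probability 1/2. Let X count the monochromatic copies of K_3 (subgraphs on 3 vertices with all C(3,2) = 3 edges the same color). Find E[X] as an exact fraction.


Let X = Σ_S X_S over the C(9, 3) = 84 subsets S of size 3, where X_S = 1 if the K_3 on S is monochromatic.
For a fixed S, the K_3 on S has C(3, 2) = 3 edges. P[all 3 edges red] = (1/2)^3, and likewise for blue, so P[monochromatic] = 2·(1/2)^3 = 2^{1 − 3} = 1/4.
By linearity of expectation: E[X] = C(9, 3) · 2^{1 − 3} = 84 · 1/4 = 21.
Numerically: E[X] ≈ 21.00000.

E[X] = C(9,3)·2^(1−C(3,2)) = 21 ≈ 21.00000.


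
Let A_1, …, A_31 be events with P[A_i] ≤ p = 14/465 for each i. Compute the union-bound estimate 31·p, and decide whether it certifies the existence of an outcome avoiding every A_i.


Union bound: P[∪_{i=1}^{31} A_i] ≤ Σ_i P[A_i] ≤ 31·p = 31·(14/465) = 14/15.
Numerically: 14/15 ≈ 0.933333.
Is 14/15 < 1? YES.
Since P[∪ A_i] ≤ 14/15 < 1, the complement has P[∩ A_i^c] ≥ 1 − 14/15 = 1/15 > 0, so some outcome avoids every A_i.

31·p = 14/15 ≈ 0.933333; existence CERTIFIED by the union bound.


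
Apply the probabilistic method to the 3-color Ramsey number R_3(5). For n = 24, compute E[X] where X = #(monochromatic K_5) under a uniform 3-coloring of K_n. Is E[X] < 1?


E[X] = C(24, 5) · 3^{1 − 10} = 42504 · 3^{−9} = 42504/19683.
As a reduced fraction: E[X] = 14168/6561 ≈ 2.1594.
Is E[X] < 1? NO.
Since E[X] ≥ 1, the first-moment bound is inconclusive at n = 24; it does NOT by itself certify R_3(5) > 24.

E[X] = 14168/6561 ≈ 2.1594; E[X] ≥ 1; first-moment method inconclusive here.


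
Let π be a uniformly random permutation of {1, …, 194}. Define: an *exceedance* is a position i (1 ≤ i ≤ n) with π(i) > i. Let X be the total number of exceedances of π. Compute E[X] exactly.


Write X = Σ_{i=1}^{194} X_i, where X_i = 1_{π(i) > i}.
For each fixed i, π(i) is uniform over {1, …, 194} (marginal of a uniform permutation), so P[π(i) > i] = (n − i)/n. Summing: Σ_{i=1}^{194} (n − i)/n = (0 + 1 + … + 193)/194 = 194(194 − 1)/(2·194) = (194 − 1)/2.
Hence E[X] = Σ_{i=1}^{194} (194 − i)/194 = 193/2 ≈ 96.500000.

E[X] = 193/2 = 96.500000.


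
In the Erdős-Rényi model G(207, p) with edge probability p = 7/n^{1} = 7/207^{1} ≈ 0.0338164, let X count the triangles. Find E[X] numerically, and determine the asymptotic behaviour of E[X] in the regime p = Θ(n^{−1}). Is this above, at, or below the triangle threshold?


Number of potential triangles: C(207, 3) = 1456935.
Each occurs with probability p³ ≈ (0.0338164)³ ≈ 3.86707935e-05.
By linearity: E[X] = C(207, 3)·p³ ≈ 1456935 · 3.86707935e-05 ≈ 56.340833.
Here α = 1, so p = 7/n is exactly at the triangle threshold p ~ 1/n. Asymptotically E[X] → c³/6 = 7³/6 = 343/6 ≈ 57.166667, a bounded constant. In this regime the triangle count is asymptotically Poisson(c³/6).

E[X] ≈ 56.340833; in regime p = Θ(1/n^{1}) E[X] stays bounded (at the triangle threshold p ~ 1/n).


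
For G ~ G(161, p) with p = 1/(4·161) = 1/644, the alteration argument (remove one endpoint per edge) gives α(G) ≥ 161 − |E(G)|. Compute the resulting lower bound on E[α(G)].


E[|E(G)|] = C(161, 2)·p = 12880 · (1/644) = 20.
E[α(G)] ≥ n − E[|E(G)|] = 161 − 20 = 141.
Numerically: ≈ 141.0000.
(This is only a lower bound; the true E[α(G)] may be larger.)

E[α(G)] ≥ 141 ≈ 141.0000.


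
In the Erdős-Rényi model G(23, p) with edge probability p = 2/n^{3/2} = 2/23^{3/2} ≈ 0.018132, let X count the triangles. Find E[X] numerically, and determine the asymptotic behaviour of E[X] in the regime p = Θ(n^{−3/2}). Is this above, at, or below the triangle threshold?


Number of potential triangles: C(23, 3) = 1771.
Each occurs with probability p³ ≈ (0.018132)³ ≈ 5.9609396e-06.
By linearity: E[X] = C(23, 3)·p³ ≈ 1771 · 5.9609396e-06 ≈ 0.01056.
Since α = 3/2 > 1, p = c/n^{3/2} = o(1/n) is below the triangle threshold p ~ 1/n. Asymptotically E[X] ~ (c³/6)·n^{3(1−α)} = (2³/6)·n^{-1.5} → 0, so by Markov's inequality G has no triangles w.h.p.

E[X] ≈ 0.01056; in regime p = Θ(1/n^{3/2}) E[X] tends to 0 (below the triangle threshold p ~ 1/n).
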